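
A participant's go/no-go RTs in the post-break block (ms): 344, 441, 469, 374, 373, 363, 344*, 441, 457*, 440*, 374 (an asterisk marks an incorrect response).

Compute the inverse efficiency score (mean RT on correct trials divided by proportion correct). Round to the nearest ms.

Correct trials (n=8): 344, 441, 469, 374, 373, 363, 441, 374
Mean correct RT = 3179/8 = 397.3750 ms
Proportion correct = 8/11
IES = 397.3750 / (8/11) = 546.391 ms

546 ms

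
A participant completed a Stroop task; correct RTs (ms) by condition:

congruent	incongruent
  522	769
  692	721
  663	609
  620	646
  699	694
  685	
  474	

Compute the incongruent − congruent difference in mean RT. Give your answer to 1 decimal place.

65.7 ms

M(congruent) = 4355/7 = 622.143
M(incongruent) = 3439/5 = 687.800
Difference = 687.800 − 622.143 = 65.657 ms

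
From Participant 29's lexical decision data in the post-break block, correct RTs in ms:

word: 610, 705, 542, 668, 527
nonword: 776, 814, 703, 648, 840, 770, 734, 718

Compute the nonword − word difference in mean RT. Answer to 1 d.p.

M(word) = 3052/5 = 610.400
M(nonword) = 6003/8 = 750.375
Difference = 750.375 − 610.400 = 139.975 ms

140.0 ms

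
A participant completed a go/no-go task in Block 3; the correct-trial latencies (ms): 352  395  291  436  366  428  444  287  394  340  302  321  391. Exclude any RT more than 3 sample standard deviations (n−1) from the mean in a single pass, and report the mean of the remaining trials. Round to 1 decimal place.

n = 13, ΣRT = 4747, M = 365.154
Σ(x−M)² = 35927.69; s = √(35927.69/12) = 54.717
Cutoffs: 365.154 ± 3·54.717 → [201.0, 529.3]
No RTs fall outside the cutoffs; all 13 retained. Mean = 4747/13 = 365.154

365.2 ms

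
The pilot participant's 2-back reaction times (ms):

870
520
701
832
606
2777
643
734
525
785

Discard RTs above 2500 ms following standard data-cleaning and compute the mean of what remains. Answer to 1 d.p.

Excluded: 2777
Retained (n=9): Σ = 6216
Mean = 6216/9 = 690.6667

690.7 ms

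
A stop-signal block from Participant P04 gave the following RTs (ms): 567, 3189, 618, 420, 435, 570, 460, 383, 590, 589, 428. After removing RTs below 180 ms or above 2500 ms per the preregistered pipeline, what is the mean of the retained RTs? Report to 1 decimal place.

Excluded: 3189
Retained (n=10): Σ = 5060
Mean = 5060/10 = 506.0000

506.0 ms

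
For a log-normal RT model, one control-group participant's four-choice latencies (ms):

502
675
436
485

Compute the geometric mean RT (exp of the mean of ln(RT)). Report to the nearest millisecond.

517 ms

ln(RT): 6.2186, 6.5147, 6.0776, 6.1841
Mean ln(RT) = 24.9951/4 = 6.24878
Geometric mean = exp(6.24878) = 517.38 ms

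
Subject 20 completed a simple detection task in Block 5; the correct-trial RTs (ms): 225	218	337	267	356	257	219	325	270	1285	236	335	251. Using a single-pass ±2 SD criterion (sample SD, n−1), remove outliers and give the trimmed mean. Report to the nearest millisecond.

275 ms

n = 13, ΣRT = 4581, M = 352.385
Σ(x−M)² = 970151.08; s = √(970151.08/12) = 284.334
Cutoffs: 352.385 ± 2·284.334 → [-216.3, 921.1]
Outside: 1285 → excluded.
Retained (n=12): Σ = 3296, mean = 3296/12 = 274.667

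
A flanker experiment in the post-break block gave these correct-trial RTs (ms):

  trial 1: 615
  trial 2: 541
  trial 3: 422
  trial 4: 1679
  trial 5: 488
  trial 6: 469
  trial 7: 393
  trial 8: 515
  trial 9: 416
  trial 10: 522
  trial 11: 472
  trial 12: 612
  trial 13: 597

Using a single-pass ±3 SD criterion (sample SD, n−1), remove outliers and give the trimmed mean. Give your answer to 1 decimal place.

505.2 ms

n = 13, ΣRT = 7741, M = 595.462
Σ(x−M)² = 1335619.23; s = √(1335619.23/12) = 333.619
Cutoffs: 595.462 ± 3·333.619 → [-405.4, 1596.3]
Outside: 1679 → excluded.
Retained (n=12): Σ = 6062, mean = 6062/12 = 505.167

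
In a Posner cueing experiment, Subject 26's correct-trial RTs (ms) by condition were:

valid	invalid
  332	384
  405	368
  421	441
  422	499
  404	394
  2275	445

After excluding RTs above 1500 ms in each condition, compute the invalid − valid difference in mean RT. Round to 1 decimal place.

valid: exclude 2275
M(valid) = 1984/5 = 396.800
M(invalid) = 2531/6 = 421.833
Difference = 421.833 − 396.800 = 25.033 ms

25.0 ms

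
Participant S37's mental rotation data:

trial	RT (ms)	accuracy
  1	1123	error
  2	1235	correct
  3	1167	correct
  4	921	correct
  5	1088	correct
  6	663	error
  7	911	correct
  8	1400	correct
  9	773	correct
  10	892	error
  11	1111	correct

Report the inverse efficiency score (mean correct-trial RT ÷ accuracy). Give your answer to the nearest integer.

1479 ms

Correct trials (n=8): 1235, 1167, 921, 1088, 911, 1400, 773, 1111
Mean correct RT = 8606/8 = 1075.7500 ms
Proportion correct = 8/11
IES = 1075.7500 / (8/11) = 1479.156 ms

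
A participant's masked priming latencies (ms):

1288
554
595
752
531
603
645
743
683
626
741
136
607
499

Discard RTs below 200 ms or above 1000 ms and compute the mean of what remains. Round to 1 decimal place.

Excluded: 136, 1288
Retained (n=12): Σ = 7579
Mean = 7579/12 = 631.5833

631.6 ms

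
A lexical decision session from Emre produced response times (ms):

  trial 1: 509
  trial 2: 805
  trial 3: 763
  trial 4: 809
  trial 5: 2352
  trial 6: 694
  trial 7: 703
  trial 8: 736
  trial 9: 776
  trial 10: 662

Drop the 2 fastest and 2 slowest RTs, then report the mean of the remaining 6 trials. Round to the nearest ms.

746 ms

Sorted: 509, 662, 694, 703, 736, 763, 776, 805, 809, 2352
Drop lowest 2 (509, 662) and highest 2 (809, 2352)
Remaining (n=6): Σ = 4477, mean = 4477/6 = 746.167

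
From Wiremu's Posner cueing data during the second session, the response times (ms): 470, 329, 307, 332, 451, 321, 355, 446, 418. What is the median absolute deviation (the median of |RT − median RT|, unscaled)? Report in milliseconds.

Sorted: 307, 321, 329, 332, 355, 418, 446, 451, 470 → median = 355
|x − 355|: 115, 26, 48, 23, 96, 34, 0, 91, 63
Sorted deviations: 0, 23, 26, 34, 48, 63, 91, 96, 115 → MAD = 48

48 ms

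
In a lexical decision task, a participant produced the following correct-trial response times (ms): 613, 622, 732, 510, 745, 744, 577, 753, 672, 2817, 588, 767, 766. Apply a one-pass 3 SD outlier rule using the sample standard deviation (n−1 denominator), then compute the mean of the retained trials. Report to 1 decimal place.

n = 13, ΣRT = 10906, M = 838.923
Σ(x−M)² = 4325642.92; s = √(4325642.92/12) = 600.392
Cutoffs: 838.923 ± 3·600.392 → [-962.3, 2640.1]
Outside: 2817 → excluded.
Retained (n=12): Σ = 8089, mean = 8089/12 = 674.083

674.1 ms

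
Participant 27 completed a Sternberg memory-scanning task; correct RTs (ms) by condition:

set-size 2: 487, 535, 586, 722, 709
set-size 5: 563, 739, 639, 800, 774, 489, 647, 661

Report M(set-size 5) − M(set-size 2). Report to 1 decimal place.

56.2 ms

M(set-size 2) = 3039/5 = 607.800
M(set-size 5) = 5312/8 = 664.000
Difference = 664.000 − 607.800 = 56.200 ms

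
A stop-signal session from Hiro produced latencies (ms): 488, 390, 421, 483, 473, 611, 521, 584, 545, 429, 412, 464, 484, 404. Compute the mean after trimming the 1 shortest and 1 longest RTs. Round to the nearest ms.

Sorted: 390, 404, 412, 421, 429, 464, 473, 483, 484, 488, 521, 545, 584, 611
Drop lowest 1 (390) and highest 1 (611)
Remaining (n=12): Σ = 5708, mean = 5708/12 = 475.667

476 ms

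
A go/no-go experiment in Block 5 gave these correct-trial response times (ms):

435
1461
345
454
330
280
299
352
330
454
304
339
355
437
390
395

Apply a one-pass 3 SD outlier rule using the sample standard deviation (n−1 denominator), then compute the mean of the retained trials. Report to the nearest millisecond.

n = 16, ΣRT = 6960, M = 435.000
Σ(x−M)² = 1169364.00; s = √(1169364.00/15) = 279.209
Cutoffs: 435.000 ± 3·279.209 → [-402.6, 1272.6]
Outside: 1461 → excluded.
Retained (n=15): Σ = 5499, mean = 5499/15 = 366.600

367 ms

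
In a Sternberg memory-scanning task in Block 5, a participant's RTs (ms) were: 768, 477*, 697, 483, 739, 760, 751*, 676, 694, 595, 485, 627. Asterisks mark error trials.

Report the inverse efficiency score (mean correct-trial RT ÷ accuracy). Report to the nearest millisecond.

783 ms

Correct trials (n=10): 768, 697, 483, 739, 760, 676, 694, 595, 485, 627
Mean correct RT = 6524/10 = 652.4000 ms
Proportion correct = 10/12
IES = 652.4000 / (10/12) = 782.880 ms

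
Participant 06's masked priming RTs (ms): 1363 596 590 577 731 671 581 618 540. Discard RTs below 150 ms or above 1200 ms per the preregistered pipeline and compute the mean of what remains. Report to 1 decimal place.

613.0 ms

Excluded: 1363
Retained (n=8): Σ = 4904
Mean = 4904/8 = 613.0000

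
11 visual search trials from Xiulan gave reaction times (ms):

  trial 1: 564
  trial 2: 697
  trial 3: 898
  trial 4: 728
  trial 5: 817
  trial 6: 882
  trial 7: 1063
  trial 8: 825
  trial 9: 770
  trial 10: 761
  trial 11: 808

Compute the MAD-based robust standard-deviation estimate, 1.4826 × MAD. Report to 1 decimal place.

Sorted: 564, 697, 728, 761, 770, 808, 817, 825, 882, 898, 1063 → median = 808
|x − 808| sorted: 0, 9, 17, 38, 47, 74, 80, 90, 111, 244, 255 → MAD = 74
Robust SD ≈ 1.4826 × 74 = 109.712

109.7 ms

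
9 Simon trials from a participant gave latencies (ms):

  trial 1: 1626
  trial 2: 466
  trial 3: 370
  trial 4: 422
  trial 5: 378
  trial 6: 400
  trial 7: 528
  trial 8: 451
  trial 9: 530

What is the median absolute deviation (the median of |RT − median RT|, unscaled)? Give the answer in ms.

73 ms

Sorted: 370, 378, 400, 422, 451, 466, 528, 530, 1626 → median = 451
|x − 451|: 1175, 15, 81, 29, 73, 51, 77, 0, 79
Sorted deviations: 0, 15, 29, 51, 73, 77, 79, 81, 1175 → MAD = 73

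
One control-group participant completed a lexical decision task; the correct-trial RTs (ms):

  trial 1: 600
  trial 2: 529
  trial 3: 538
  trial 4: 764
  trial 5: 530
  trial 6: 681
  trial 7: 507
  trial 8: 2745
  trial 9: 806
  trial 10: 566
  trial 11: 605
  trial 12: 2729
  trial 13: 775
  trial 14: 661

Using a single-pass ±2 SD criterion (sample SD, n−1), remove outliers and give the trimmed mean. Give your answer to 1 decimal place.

630.2 ms

n = 14, ΣRT = 13036, M = 931.143
Σ(x−M)² = 7732341.71; s = √(7732341.71/13) = 771.230
Cutoffs: 931.143 ± 2·771.230 → [-611.3, 2473.6]
Outside: 2729, 2745 → excluded.
Retained (n=12): Σ = 7562, mean = 7562/12 = 630.167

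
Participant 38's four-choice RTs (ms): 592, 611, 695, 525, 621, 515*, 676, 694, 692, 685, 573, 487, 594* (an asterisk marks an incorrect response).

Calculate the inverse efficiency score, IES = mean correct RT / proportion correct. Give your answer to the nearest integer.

Correct trials (n=11): 592, 611, 695, 525, 621, 676, 694, 692, 685, 573, 487
Mean correct RT = 6851/11 = 622.8182 ms
Proportion correct = 11/13
IES = 622.8182 / (11/13) = 736.058 ms

736 ms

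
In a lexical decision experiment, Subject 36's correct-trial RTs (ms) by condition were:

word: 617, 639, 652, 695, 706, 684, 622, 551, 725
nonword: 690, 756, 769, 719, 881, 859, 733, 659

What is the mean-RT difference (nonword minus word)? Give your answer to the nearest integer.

104 ms

M(word) = 5891/9 = 654.556
M(nonword) = 6066/8 = 758.250
Difference = 758.250 − 654.556 = 103.694 ms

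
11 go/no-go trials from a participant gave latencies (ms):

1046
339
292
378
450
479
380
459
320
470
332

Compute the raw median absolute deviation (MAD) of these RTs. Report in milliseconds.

Sorted: 292, 320, 332, 339, 378, 380, 450, 459, 470, 479, 1046 → median = 380
|x − 380|: 666, 41, 88, 2, 70, 99, 0, 79, 60, 90, 48
Sorted deviations: 0, 2, 41, 48, 60, 70, 79, 88, 90, 99, 666 → MAD = 70

70 ms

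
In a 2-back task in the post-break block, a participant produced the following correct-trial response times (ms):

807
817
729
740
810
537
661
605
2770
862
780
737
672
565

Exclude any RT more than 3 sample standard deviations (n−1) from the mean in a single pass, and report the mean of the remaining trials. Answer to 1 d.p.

n = 14, ΣRT = 12092, M = 863.714
Σ(x−M)² = 4039482.86; s = √(4039482.86/13) = 557.431
Cutoffs: 863.714 ± 3·557.431 → [-808.6, 2536.0]
Outside: 2770 → excluded.
Retained (n=13): Σ = 9322, mean = 9322/13 = 717.077

717.1 ms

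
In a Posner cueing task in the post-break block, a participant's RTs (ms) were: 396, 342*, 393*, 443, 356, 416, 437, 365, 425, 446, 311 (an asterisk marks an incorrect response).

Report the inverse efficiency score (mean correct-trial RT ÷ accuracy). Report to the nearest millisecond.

488 ms

Correct trials (n=9): 396, 443, 356, 416, 437, 365, 425, 446, 311
Mean correct RT = 3595/9 = 399.4444 ms
Proportion correct = 9/11
IES = 399.4444 / (9/11) = 488.210 ms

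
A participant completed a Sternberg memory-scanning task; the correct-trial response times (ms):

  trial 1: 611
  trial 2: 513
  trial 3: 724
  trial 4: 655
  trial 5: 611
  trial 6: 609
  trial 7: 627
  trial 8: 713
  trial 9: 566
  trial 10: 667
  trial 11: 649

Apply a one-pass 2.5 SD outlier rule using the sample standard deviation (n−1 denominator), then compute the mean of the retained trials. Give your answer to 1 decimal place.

631.4 ms

n = 11, ΣRT = 6945, M = 631.364
Σ(x−M)² = 37016.55; s = √(37016.55/10) = 60.841
Cutoffs: 631.364 ± 2.5·60.841 → [479.3, 783.5]
No RTs fall outside the cutoffs; all 11 retained. Mean = 6945/11 = 631.364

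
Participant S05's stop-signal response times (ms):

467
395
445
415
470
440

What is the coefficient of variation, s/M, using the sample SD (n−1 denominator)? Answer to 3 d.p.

n = 6, Σ = 2632, M = 438.6667
Σ(x−M)² = 4293.333; s = √(4293.333/5) = 29.3030
CV = 29.3030 / 438.6667 = 0.06680

0.067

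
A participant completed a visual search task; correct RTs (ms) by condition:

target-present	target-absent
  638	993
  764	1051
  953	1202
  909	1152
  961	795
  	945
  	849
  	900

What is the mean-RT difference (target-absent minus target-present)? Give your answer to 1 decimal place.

M(target-present) = 4225/5 = 845.000
M(target-absent) = 7887/8 = 985.875
Difference = 985.875 − 845.000 = 140.875 ms

140.9 ms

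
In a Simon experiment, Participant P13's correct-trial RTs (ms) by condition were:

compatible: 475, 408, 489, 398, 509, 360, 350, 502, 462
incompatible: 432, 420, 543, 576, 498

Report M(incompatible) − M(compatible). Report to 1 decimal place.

54.6 ms

M(compatible) = 3953/9 = 439.222
M(incompatible) = 2469/5 = 493.800
Difference = 493.800 − 439.222 = 54.578 ms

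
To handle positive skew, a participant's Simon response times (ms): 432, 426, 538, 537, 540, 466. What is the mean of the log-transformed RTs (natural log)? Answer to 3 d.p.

ln(RT): 6.0684, 6.0544, 6.2879, 6.2860, 6.2916, 6.1442
Σ ln(RT) = 37.1325
Mean = 37.1325/6 = 6.18875

6.189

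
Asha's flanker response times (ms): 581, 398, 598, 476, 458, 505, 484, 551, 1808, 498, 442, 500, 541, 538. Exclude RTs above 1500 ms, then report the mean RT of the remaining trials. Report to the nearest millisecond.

Excluded: 1808
Retained (n=13): Σ = 6570
Mean = 6570/13 = 505.3846

505 ms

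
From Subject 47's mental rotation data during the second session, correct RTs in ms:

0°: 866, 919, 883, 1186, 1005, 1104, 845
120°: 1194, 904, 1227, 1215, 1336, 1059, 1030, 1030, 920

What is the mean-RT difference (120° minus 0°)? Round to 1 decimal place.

M(0°) = 6808/7 = 972.571
M(120°) = 9915/9 = 1101.667
Difference = 1101.667 − 972.571 = 129.095 ms

129.1 ms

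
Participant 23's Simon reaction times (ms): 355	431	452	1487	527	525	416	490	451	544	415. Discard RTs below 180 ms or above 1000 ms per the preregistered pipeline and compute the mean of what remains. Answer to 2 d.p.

460.60 ms

Excluded: 1487
Retained (n=10): Σ = 4606
Mean = 4606/10 = 460.6000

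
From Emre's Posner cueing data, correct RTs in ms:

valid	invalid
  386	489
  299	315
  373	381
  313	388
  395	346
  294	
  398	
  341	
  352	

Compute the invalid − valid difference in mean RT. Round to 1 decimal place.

33.7 ms

M(valid) = 3151/9 = 350.111
M(invalid) = 1919/5 = 383.800
Difference = 383.800 − 350.111 = 33.689 ms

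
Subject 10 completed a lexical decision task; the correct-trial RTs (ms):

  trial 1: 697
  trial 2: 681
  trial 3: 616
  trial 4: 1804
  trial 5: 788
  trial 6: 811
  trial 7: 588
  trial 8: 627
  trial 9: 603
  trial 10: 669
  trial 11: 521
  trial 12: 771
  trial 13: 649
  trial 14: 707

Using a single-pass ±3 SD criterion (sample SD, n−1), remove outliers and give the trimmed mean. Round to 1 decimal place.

n = 14, ΣRT = 10532, M = 752.286
Σ(x−M)² = 1276008.86; s = √(1276008.86/13) = 313.296
Cutoffs: 752.286 ± 3·313.296 → [-187.6, 1692.2]
Outside: 1804 → excluded.
Retained (n=13): Σ = 8728, mean = 8728/13 = 671.385

671.4 ms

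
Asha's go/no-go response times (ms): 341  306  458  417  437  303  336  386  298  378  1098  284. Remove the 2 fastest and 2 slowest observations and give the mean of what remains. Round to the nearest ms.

363 ms

Sorted: 284, 298, 303, 306, 336, 341, 378, 386, 417, 437, 458, 1098
Drop lowest 2 (284, 298) and highest 2 (458, 1098)
Remaining (n=8): Σ = 2904, mean = 2904/8 = 363.000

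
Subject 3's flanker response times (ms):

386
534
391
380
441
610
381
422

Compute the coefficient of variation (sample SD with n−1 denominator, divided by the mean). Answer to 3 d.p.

0.191

n = 8, Σ = 3545, M = 443.1250
Σ(x−M)² = 50380.875; s = √(50380.875/7) = 84.8367
CV = 84.8367 / 443.1250 = 0.19145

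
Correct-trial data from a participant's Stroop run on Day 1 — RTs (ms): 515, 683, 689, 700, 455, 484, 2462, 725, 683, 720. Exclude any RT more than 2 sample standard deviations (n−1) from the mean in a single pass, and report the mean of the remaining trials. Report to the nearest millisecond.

628 ms

n = 10, ΣRT = 8116, M = 811.600
Σ(x−M)² = 3122728.40; s = √(3122728.40/9) = 589.041
Cutoffs: 811.600 ± 2·589.041 → [-366.5, 1989.7]
Outside: 2462 → excluded.
Retained (n=9): Σ = 5654, mean = 5654/9 = 628.222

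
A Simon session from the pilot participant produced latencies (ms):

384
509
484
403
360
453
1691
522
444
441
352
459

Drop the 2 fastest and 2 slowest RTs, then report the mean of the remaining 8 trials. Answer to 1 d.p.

Sorted: 352, 360, 384, 403, 441, 444, 453, 459, 484, 509, 522, 1691
Drop lowest 2 (352, 360) and highest 2 (522, 1691)
Remaining (n=8): Σ = 3577, mean = 3577/8 = 447.125

447.1 ms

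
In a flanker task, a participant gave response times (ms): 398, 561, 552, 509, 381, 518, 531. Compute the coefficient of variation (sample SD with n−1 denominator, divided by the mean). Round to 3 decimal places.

n = 7, Σ = 3450, M = 492.8571
Σ(x−M)² = 31998.857; s = √(31998.857/6) = 73.0284
CV = 73.0284 / 492.8571 = 0.14817

0.148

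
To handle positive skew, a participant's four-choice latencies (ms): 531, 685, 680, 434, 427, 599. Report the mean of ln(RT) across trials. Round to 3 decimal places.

6.309

ln(RT): 6.2748, 6.5294, 6.5221, 6.0730, 6.0568, 6.3953
Σ ln(RT) = 37.8514
Mean = 37.8514/6 = 6.30856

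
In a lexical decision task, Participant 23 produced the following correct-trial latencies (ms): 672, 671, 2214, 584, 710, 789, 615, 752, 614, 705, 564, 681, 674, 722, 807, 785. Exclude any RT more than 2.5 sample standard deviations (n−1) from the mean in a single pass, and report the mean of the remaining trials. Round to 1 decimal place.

689.7 ms

n = 16, ΣRT = 12559, M = 784.938
Σ(x−M)² = 2255908.94; s = √(2255908.94/15) = 387.807
Cutoffs: 784.938 ± 2.5·387.807 → [-184.6, 1754.5]
Outside: 2214 → excluded.
Retained (n=15): Σ = 10345, mean = 10345/15 = 689.667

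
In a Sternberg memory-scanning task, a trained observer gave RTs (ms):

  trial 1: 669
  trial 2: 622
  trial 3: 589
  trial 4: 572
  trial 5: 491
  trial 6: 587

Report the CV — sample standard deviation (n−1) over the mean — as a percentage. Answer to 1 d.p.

n = 6, Σ = 3530, M = 588.3333
Σ(x−M)² = 17383.333; s = √(17383.333/5) = 58.9633
CV = 58.9633 / 588.3333 = 0.10022 = 10.022%

10.0%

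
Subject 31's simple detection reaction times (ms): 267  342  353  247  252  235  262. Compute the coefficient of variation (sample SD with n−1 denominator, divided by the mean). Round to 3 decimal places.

n = 7, Σ = 1958, M = 279.7143
Σ(x−M)² = 13563.429; s = √(13563.429/6) = 47.5455
CV = 47.5455 / 279.7143 = 0.16998

0.170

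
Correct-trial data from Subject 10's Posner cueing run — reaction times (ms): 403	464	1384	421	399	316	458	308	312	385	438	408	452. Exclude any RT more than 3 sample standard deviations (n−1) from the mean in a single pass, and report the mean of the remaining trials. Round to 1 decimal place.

n = 13, ΣRT = 6148, M = 472.923
Σ(x−M)² = 934736.92; s = √(934736.92/12) = 279.096
Cutoffs: 472.923 ± 3·279.096 → [-364.4, 1310.2]
Outside: 1384 → excluded.
Retained (n=12): Σ = 4764, mean = 4764/12 = 397.000

397.0 ms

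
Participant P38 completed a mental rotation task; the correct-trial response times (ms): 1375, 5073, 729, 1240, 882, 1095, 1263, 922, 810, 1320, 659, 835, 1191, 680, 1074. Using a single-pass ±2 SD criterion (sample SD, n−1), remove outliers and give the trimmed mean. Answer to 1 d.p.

1005.4 ms

n = 15, ΣRT = 19148, M = 1276.533
Σ(x−M)² = 16238499.73; s = √(16238499.73/14) = 1076.983
Cutoffs: 1276.533 ± 2·1076.983 → [-877.4, 3430.5]
Outside: 5073 → excluded.
Retained (n=14): Σ = 14075, mean = 14075/14 = 1005.357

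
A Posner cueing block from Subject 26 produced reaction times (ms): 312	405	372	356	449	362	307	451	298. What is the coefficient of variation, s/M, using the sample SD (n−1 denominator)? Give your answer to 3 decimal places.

0.157

n = 9, Σ = 3312, M = 368.0000
Σ(x−M)² = 26772.000; s = √(26772.000/8) = 57.8489
CV = 57.8489 / 368.0000 = 0.15720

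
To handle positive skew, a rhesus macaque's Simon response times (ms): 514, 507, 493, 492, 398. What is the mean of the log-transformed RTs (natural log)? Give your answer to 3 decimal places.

6.171

ln(RT): 6.2422, 6.2285, 6.2005, 6.1985, 5.9865
Σ ln(RT) = 30.8562
Mean = 30.8562/5 = 6.17123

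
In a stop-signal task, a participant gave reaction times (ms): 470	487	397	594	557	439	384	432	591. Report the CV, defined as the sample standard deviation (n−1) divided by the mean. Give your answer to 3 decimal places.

0.166

n = 9, Σ = 4351, M = 483.4444
Σ(x−M)² = 51378.222; s = √(51378.222/8) = 80.1391
CV = 80.1391 / 483.4444 = 0.16577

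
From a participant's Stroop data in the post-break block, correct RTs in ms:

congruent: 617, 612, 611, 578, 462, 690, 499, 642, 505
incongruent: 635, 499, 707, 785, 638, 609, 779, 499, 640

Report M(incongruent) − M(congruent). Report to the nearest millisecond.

M(congruent) = 5216/9 = 579.556
M(incongruent) = 5791/9 = 643.444
Difference = 643.444 − 579.556 = 63.889 ms

64 ms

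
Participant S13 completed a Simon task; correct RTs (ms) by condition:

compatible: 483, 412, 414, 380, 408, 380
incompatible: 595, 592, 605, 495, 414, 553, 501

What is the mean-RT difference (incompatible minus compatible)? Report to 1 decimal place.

M(compatible) = 2477/6 = 412.833
M(incompatible) = 3755/7 = 536.429
Difference = 536.429 − 412.833 = 123.595 ms

123.6 ms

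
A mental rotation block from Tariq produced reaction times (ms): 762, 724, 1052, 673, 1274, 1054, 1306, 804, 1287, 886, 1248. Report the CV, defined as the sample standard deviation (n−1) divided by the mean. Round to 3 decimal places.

n = 11, Σ = 11070, M = 1006.3636
Σ(x−M)² = 608920.545; s = √(608920.545/10) = 246.7632
CV = 246.7632 / 1006.3636 = 0.24520

0.245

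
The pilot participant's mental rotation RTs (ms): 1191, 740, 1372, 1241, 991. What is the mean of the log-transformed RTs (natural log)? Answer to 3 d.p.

ln(RT): 7.0825, 6.6067, 7.2240, 7.1237, 6.8987
Σ ln(RT) = 34.9356
Mean = 34.9356/5 = 6.98712

6.987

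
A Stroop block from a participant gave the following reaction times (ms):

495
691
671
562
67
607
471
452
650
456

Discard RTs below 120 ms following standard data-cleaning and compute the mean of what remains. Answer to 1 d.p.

Excluded: 67
Retained (n=9): Σ = 5055
Mean = 5055/9 = 561.6667

561.7 ms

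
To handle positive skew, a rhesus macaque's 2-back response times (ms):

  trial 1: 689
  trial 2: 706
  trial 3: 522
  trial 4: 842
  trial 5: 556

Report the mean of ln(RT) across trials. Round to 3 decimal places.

6.482

ln(RT): 6.5352, 6.5596, 6.2577, 6.7358, 6.3208
Σ ln(RT) = 32.4091
Mean = 32.4091/5 = 6.48181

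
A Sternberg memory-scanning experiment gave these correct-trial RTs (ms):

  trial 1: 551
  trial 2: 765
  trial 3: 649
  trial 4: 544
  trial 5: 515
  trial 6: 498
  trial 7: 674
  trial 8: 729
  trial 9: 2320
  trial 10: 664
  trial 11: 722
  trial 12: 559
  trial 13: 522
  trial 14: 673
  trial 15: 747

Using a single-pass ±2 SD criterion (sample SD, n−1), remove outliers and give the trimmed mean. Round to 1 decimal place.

n = 15, ΣRT = 11132, M = 742.133
Σ(x−M)² = 2783963.73; s = √(2783963.73/14) = 445.931
Cutoffs: 742.133 ± 2·445.931 → [-149.7, 1634.0]
Outside: 2320 → excluded.
Retained (n=14): Σ = 8812, mean = 8812/14 = 629.429

629.4 ms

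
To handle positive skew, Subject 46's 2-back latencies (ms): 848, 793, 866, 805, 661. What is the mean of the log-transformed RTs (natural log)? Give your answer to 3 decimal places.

ln(RT): 6.7429, 6.6758, 6.7639, 6.6908, 6.4938
Σ ln(RT) = 33.3672
Mean = 33.3672/5 = 6.67344

6.673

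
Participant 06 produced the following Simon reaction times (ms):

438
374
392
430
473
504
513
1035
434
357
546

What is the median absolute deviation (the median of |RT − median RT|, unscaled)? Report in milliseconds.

64 ms

Sorted: 357, 374, 392, 430, 434, 438, 473, 504, 513, 546, 1035 → median = 438
|x − 438|: 0, 64, 46, 8, 35, 66, 75, 597, 4, 81, 108
Sorted deviations: 0, 4, 8, 35, 46, 64, 66, 75, 81, 108, 597 → MAD = 64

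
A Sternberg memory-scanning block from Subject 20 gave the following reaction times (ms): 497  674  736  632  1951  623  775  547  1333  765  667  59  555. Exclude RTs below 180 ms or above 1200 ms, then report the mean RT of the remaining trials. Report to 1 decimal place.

Excluded: 59, 1333, 1951
Retained (n=10): Σ = 6471
Mean = 6471/10 = 647.1000

647.1 ms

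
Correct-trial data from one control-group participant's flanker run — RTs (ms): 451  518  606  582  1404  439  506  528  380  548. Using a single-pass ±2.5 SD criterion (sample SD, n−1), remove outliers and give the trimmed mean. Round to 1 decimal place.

506.4 ms

n = 10, ΣRT = 5962, M = 596.200
Σ(x−M)² = 766601.60; s = √(766601.60/9) = 291.853
Cutoffs: 596.200 ± 2.5·291.853 → [-133.4, 1325.8]
Outside: 1404 → excluded.
Retained (n=9): Σ = 4558, mean = 4558/9 = 506.444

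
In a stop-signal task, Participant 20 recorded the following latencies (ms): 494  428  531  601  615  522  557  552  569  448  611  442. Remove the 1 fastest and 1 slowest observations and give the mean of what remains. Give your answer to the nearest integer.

533 ms

Sorted: 428, 442, 448, 494, 522, 531, 552, 557, 569, 601, 611, 615
Drop lowest 1 (428) and highest 1 (615)
Remaining (n=10): Σ = 5327, mean = 5327/10 = 532.700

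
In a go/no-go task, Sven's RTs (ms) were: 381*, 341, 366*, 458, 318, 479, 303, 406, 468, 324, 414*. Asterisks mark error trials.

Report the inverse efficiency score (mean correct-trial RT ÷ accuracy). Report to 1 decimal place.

Correct trials (n=8): 341, 458, 318, 479, 303, 406, 468, 324
Mean correct RT = 3097/8 = 387.1250 ms
Proportion correct = 8/11
IES = 387.1250 / (8/11) = 532.297 ms

532.3 ms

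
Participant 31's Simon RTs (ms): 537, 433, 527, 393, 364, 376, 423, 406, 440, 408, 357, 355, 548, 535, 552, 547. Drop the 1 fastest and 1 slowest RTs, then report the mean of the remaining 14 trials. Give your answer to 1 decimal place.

449.6 ms

Sorted: 355, 357, 364, 376, 393, 406, 408, 423, 433, 440, 527, 535, 537, 547, 548, 552
Drop lowest 1 (355) and highest 1 (552)
Remaining (n=14): Σ = 6294, mean = 6294/14 = 449.571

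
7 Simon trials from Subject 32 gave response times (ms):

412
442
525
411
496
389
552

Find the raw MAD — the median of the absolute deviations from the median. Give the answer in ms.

Sorted: 389, 411, 412, 442, 496, 525, 552 → median = 442
|x − 442|: 30, 0, 83, 31, 54, 53, 110
Sorted deviations: 0, 30, 31, 53, 54, 83, 110 → MAD = 53

53 ms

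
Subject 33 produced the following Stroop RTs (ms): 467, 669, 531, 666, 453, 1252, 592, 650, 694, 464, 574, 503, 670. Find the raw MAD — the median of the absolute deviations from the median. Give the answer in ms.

Sorted: 453, 464, 467, 503, 531, 574, 592, 650, 666, 669, 670, 694, 1252 → median = 592
|x − 592|: 125, 77, 61, 74, 139, 660, 0, 58, 102, 128, 18, 89, 78
Sorted deviations: 0, 18, 58, 61, 74, 77, 78, 89, 102, 125, 128, 139, 660 → MAD = 78

78 ms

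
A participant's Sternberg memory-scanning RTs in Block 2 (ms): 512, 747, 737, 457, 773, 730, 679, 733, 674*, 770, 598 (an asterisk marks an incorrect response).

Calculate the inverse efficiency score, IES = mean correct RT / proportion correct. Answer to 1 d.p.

741.0 ms

Correct trials (n=10): 512, 747, 737, 457, 773, 730, 679, 733, 770, 598
Mean correct RT = 6736/10 = 673.6000 ms
Proportion correct = 10/11
IES = 673.6000 / (10/11) = 740.960 ms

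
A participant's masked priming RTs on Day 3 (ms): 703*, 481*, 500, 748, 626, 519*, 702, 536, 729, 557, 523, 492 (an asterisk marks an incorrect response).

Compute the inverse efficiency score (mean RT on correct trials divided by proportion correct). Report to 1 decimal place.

Correct trials (n=9): 500, 748, 626, 702, 536, 729, 557, 523, 492
Mean correct RT = 5413/9 = 601.4444 ms
Proportion correct = 9/12
IES = 601.4444 / (9/12) = 801.926 ms

801.9 ms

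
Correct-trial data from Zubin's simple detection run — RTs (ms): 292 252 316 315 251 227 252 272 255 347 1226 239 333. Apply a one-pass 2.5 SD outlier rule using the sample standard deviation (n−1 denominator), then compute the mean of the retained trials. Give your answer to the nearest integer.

n = 13, ΣRT = 4577, M = 352.077
Σ(x−M)² = 844930.92; s = √(844930.92/12) = 265.351
Cutoffs: 352.077 ± 2.5·265.351 → [-311.3, 1015.5]
Outside: 1226 → excluded.
Retained (n=12): Σ = 3351, mean = 3351/12 = 279.250

279 ms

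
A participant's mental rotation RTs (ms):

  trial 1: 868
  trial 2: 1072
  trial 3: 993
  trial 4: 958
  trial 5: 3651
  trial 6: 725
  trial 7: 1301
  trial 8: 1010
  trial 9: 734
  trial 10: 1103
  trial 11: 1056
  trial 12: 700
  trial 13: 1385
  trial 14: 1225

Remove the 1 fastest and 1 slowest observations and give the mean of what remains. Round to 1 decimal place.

Sorted: 700, 725, 734, 868, 958, 993, 1010, 1056, 1072, 1103, 1225, 1301, 1385, 3651
Drop lowest 1 (700) and highest 1 (3651)
Remaining (n=12): Σ = 12430, mean = 12430/12 = 1035.833

1035.8 ms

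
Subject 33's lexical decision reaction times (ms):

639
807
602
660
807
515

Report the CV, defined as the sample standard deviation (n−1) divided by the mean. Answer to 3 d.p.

0.173

n = 6, Σ = 4030, M = 671.6667
Σ(x−M)² = 67231.333; s = √(67231.333/5) = 115.9580
CV = 115.9580 / 671.6667 = 0.17264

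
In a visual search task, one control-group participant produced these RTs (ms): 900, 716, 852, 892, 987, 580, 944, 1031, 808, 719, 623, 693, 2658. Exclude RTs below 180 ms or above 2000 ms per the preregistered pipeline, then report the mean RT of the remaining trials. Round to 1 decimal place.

812.1 ms

Excluded: 2658
Retained (n=12): Σ = 9745
Mean = 9745/12 = 812.0833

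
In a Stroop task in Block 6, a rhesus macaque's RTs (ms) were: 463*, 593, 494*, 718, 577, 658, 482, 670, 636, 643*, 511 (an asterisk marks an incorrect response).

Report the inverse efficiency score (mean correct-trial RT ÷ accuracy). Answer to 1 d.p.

Correct trials (n=8): 593, 718, 577, 658, 482, 670, 636, 511
Mean correct RT = 4845/8 = 605.6250 ms
Proportion correct = 8/11
IES = 605.6250 / (8/11) = 832.734 ms

832.7 ms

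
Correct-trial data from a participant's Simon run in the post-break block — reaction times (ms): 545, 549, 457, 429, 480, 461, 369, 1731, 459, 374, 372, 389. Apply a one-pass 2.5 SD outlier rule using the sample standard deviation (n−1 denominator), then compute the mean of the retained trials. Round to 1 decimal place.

n = 12, ΣRT = 6615, M = 551.250
Σ(x−M)² = 1560502.25; s = √(1560502.25/11) = 376.648
Cutoffs: 551.250 ± 2.5·376.648 → [-390.4, 1492.9]
Outside: 1731 → excluded.
Retained (n=11): Σ = 4884, mean = 4884/11 = 444.000

444.0 ms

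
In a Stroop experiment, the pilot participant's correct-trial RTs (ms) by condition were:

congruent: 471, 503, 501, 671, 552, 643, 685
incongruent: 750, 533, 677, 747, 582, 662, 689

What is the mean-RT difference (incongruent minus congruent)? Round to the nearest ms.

88 ms

M(congruent) = 4026/7 = 575.143
M(incongruent) = 4640/7 = 662.857
Difference = 662.857 − 575.143 = 87.714 ms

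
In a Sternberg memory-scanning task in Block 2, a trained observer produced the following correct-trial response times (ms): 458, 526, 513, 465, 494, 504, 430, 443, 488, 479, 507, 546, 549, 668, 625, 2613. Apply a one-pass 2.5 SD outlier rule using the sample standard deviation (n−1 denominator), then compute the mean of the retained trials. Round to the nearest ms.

513 ms

n = 16, ΣRT = 10308, M = 644.250
Σ(x−M)² = 4192875.00; s = √(4192875.00/15) = 528.701
Cutoffs: 644.250 ± 2.5·528.701 → [-677.5, 1966.0]
Outside: 2613 → excluded.
Retained (n=15): Σ = 7695, mean = 7695/15 = 513.000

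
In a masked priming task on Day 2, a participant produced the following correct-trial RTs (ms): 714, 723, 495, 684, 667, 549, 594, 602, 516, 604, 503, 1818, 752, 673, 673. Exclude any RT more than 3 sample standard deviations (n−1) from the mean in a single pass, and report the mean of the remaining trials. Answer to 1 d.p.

624.9 ms

n = 15, ΣRT = 10567, M = 704.467
Σ(x−M)² = 1423403.73; s = √(1423403.73/14) = 318.860
Cutoffs: 704.467 ± 3·318.860 → [-252.1, 1661.0]
Outside: 1818 → excluded.
Retained (n=14): Σ = 8749, mean = 8749/14 = 624.929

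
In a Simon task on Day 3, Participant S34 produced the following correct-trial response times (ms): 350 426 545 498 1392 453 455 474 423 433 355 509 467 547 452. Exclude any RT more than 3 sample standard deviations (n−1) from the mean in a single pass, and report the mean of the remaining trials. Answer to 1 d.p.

456.2 ms

n = 15, ΣRT = 7779, M = 518.600
Σ(x−M)² = 862515.60; s = √(862515.60/14) = 248.210
Cutoffs: 518.600 ± 3·248.210 → [-226.0, 1263.2]
Outside: 1392 → excluded.
Retained (n=14): Σ = 6387, mean = 6387/14 = 456.214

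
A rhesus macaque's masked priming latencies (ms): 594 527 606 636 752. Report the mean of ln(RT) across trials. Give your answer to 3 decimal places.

ln(RT): 6.3869, 6.2672, 6.4069, 6.4552, 6.6227
Σ ln(RT) = 32.1389
Mean = 32.1389/5 = 6.42778

6.428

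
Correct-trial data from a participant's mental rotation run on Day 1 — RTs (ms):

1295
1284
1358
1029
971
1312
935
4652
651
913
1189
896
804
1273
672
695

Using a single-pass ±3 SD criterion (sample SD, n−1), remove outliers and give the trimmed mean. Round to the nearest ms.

1018 ms

n = 16, ΣRT = 19929, M = 1245.562
Σ(x−M)² = 13260845.94; s = √(13260845.94/15) = 940.243
Cutoffs: 1245.562 ± 3·940.243 → [-1575.2, 4066.3]
Outside: 4652 → excluded.
Retained (n=15): Σ = 15277, mean = 15277/15 = 1018.467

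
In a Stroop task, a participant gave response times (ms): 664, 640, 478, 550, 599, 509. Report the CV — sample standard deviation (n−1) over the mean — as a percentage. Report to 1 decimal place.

n = 6, Σ = 3440, M = 573.3333
Σ(x−M)² = 27095.333; s = √(27095.333/5) = 73.6143
CV = 73.6143 / 573.3333 = 0.12840 = 12.840%

12.8%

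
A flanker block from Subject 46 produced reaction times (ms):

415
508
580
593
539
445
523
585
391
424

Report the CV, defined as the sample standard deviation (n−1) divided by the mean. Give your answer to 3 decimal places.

n = 10, Σ = 5003, M = 500.3000
Σ(x−M)² = 52294.100; s = √(52294.100/9) = 76.2263
CV = 76.2263 / 500.3000 = 0.15236

0.152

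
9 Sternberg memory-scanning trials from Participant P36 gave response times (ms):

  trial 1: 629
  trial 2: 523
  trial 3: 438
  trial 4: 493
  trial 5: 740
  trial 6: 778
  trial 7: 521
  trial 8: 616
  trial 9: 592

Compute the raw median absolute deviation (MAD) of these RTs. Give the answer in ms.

71 ms

Sorted: 438, 493, 521, 523, 592, 616, 629, 740, 778 → median = 592
|x − 592|: 37, 69, 154, 99, 148, 186, 71, 24, 0
Sorted deviations: 0, 24, 37, 69, 71, 99, 148, 154, 186 → MAD = 71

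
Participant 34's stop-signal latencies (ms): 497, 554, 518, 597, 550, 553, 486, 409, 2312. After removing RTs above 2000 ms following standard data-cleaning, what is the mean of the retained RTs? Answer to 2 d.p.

520.50 ms

Excluded: 2312
Retained (n=8): Σ = 4164
Mean = 4164/8 = 520.5000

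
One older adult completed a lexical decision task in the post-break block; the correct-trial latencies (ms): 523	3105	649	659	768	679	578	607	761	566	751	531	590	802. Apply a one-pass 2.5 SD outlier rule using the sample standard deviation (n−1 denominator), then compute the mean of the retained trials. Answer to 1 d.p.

n = 14, ΣRT = 11569, M = 826.357
Σ(x−M)² = 5700051.21; s = √(5700051.21/13) = 662.167
Cutoffs: 826.357 ± 2.5·662.167 → [-829.1, 2481.8]
Outside: 3105 → excluded.
Retained (n=13): Σ = 8464, mean = 8464/13 = 651.077

651.1 ms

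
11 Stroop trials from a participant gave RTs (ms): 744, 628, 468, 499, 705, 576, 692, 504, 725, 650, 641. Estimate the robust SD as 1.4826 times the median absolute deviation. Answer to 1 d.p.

Sorted: 468, 499, 504, 576, 628, 641, 650, 692, 705, 725, 744 → median = 641
|x − 641| sorted: 0, 9, 13, 51, 64, 65, 84, 103, 137, 142, 173 → MAD = 65
Robust SD ≈ 1.4826 × 65 = 96.369

96.4 ms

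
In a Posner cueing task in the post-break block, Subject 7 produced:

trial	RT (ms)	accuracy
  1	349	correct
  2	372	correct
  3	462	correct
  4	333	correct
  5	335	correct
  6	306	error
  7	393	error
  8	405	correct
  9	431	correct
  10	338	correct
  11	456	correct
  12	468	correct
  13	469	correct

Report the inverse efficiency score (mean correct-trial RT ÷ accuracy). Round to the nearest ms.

475 ms

Correct trials (n=11): 349, 372, 462, 333, 335, 405, 431, 338, 456, 468, 469
Mean correct RT = 4418/11 = 401.6364 ms
Proportion correct = 11/13
IES = 401.6364 / (11/13) = 474.661 ms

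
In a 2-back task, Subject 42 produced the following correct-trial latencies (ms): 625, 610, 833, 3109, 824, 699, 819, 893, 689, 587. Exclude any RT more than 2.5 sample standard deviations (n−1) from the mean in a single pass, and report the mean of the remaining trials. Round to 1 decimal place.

n = 10, ΣRT = 9688, M = 968.800
Σ(x−M)² = 5191837.60; s = √(5191837.60/9) = 759.520
Cutoffs: 968.800 ± 2.5·759.520 → [-930.0, 2867.6]
Outside: 3109 → excluded.
Retained (n=9): Σ = 6579, mean = 6579/9 = 731.000

731.0 ms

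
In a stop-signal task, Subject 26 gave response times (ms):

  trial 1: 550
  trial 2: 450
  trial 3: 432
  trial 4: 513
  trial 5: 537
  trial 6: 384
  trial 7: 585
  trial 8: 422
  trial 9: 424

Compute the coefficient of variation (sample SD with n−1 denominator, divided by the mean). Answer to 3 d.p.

n = 9, Σ = 4297, M = 477.4444
Σ(x−M)² = 39124.222; s = √(39124.222/8) = 69.9323
CV = 69.9323 / 477.4444 = 0.14647

0.146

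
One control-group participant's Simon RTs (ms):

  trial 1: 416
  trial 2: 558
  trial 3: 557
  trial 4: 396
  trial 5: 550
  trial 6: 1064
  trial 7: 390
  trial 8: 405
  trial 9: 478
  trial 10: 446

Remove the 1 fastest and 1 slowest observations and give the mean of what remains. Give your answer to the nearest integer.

476 ms

Sorted: 390, 396, 405, 416, 446, 478, 550, 557, 558, 1064
Drop lowest 1 (390) and highest 1 (1064)
Remaining (n=8): Σ = 3806, mean = 3806/8 = 475.750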